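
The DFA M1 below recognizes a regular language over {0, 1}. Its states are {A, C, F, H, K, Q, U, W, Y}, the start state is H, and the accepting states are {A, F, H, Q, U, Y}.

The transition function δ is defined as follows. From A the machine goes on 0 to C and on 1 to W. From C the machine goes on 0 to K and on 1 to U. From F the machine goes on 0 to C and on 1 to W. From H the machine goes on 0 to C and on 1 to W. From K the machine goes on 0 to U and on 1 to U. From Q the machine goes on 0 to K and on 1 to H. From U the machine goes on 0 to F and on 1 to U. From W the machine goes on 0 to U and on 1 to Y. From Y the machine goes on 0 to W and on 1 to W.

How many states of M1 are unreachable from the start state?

Starting at H and following transitions, the reachable set is {C, F, H, K, U, W, Y}. That leaves A, Q unreachable — 2 in total.

2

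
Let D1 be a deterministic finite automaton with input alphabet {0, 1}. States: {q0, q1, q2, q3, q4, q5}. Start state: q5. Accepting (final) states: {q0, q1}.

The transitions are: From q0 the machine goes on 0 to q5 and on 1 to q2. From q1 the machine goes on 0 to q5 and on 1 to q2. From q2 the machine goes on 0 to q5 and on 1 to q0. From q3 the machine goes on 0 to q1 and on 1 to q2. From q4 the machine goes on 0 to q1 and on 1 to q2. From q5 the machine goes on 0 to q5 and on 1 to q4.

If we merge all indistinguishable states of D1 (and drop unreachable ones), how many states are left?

4

States {q3} cannot be reached from the start state, so discard them.
Start with accepting vs non-accepting: {q0,q1} | {q2,q4,q5}.
On input 0, block {q2,q4,q5} splits into {q2,q5} and {q4}.
On input 1, block {q2,q5} splits into {q2} and {q5}.
The partition is now stable with 4 blocks: {q0,q1} | {q2} | {q4} | {q5}.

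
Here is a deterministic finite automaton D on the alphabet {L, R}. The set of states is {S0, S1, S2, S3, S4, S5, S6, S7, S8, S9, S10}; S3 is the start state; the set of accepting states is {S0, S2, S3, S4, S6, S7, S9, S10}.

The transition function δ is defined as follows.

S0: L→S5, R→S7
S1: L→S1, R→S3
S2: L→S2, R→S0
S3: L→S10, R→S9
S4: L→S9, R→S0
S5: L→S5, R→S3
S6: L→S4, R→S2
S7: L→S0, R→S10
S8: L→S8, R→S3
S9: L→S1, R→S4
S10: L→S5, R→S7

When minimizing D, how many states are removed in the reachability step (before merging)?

No path from S3 leads to S2, S6, S8; the other 8 states are all reachable.

3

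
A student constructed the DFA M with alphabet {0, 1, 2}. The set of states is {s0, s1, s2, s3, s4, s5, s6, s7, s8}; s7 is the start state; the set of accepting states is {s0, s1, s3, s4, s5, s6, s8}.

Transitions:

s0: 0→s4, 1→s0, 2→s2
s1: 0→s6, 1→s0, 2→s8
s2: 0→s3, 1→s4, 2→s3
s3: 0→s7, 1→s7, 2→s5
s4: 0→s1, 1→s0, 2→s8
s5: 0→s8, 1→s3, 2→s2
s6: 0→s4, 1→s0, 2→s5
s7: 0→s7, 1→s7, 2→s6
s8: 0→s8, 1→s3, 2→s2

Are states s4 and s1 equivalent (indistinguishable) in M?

Yes

All states are reachable from the start state.
Initial partition by acceptance: {s0,s1,s3,s4,s5,s6,s8} | {s2,s7}.
Refine {s0,s1,s3,s4,s5,s6,s8} on symbol 0: members go to different blocks, giving {s0,s1,s4,s5,s6,s8} and {s3}.
Split {s0,s1,s4,s5,s6,s8} by δ(·,1) → {s0,s1,s4,s6} and {s5,s8}.
Split {s0,s1,s4,s6} by δ(·,2) → {s1,s4,s6} and {s0}.
Split {s2,s7} by δ(·,0) → {s2} and {s7}.
Stable partition: {s1,s4,s6} | {s2} | {s3} | {s5,s8} | {s0} | {s7} — 6 equivalence classes.
s4 and s1 lie in the same block of the stable partition, so they are equivalent — no string distinguishes them.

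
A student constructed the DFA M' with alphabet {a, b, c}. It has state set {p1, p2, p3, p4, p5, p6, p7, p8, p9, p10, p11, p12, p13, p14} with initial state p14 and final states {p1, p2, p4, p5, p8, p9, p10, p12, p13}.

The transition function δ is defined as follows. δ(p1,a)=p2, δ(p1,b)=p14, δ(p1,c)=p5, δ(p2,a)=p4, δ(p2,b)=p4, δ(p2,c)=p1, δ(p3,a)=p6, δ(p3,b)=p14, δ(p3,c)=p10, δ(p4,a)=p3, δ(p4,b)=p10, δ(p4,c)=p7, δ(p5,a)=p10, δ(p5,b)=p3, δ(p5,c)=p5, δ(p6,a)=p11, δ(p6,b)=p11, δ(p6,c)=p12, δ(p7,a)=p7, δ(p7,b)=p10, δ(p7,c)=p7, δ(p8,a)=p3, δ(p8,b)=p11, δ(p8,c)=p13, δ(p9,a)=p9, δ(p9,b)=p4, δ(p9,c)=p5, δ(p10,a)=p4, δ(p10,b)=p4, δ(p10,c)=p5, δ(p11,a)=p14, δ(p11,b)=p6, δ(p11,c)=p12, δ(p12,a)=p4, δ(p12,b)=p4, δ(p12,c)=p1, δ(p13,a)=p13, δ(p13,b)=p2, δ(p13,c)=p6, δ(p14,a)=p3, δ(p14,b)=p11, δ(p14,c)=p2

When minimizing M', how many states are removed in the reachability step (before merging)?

BFS from p14 reaches {p1, p2, p3, p4, p5, p6, p7, p10, p11, p12, p14}; the 3 state(s) p8, p9, p13 are never visited.

3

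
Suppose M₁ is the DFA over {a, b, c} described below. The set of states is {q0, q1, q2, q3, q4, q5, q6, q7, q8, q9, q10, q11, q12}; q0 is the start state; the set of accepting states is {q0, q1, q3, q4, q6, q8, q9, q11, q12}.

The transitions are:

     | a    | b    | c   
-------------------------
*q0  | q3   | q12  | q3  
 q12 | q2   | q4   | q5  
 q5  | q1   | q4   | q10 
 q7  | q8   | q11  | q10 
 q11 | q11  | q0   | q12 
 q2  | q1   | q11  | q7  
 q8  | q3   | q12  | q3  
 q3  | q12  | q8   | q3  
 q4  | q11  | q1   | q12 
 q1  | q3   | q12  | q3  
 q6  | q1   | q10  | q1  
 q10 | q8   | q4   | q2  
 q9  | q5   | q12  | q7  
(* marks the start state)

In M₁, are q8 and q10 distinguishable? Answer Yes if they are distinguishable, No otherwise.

First remove the unreachable states {q6,q9}; 11 states remain.
Initial partition by acceptance: {q0,q1,q3,q4,q8,q11,q12} | {q2,q5,q7,q10}.
Refine {q0,q1,q3,q4,q8,q11,q12} on symbol a: members go to different blocks, giving {q0,q1,q3,q4,q8,q11} and {q12}.
On input a, block {q0,q1,q3,q4,q8,q11} splits into {q0,q1,q4,q8,q11} and {q3}.
On input a, block {q0,q1,q4,q8,q11} splits into {q0,q1,q8} and {q4,q11}.
No further refinement is possible. Final partition (5 blocks): {q0,q1,q8} | {q2,q5,q7,q10} | {q12} | {q3} | {q4,q11}.
q8 and q10 end up in different blocks, so they are distinguishable. For instance, the string 'ε' is accepted from only q8.

Yes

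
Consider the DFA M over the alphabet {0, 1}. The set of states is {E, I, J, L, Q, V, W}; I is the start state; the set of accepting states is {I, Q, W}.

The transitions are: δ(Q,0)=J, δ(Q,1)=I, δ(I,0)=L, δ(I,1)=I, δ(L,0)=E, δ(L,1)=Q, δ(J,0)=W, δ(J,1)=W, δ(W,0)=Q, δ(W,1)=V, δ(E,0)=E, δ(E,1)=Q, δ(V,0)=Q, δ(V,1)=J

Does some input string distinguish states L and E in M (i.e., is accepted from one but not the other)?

Start with accepting vs non-accepting: {I,Q,W} | {E,J,L,V}.
Refine {I,Q,W} on symbol 0: members go to different blocks, giving {I,Q} and {W}.
Split {E,J,L,V} by δ(·,0) → {E,L} and {J} and {V}.
Split {I,Q} by δ(·,0) → {Q} and {I}.
Stable partition: {Q} | {E,L} | {W} | {J} | {V} | {I} — 6 equivalence classes.
L and E lie in the same block of the stable partition, so they are equivalent — no string distinguishes them.

No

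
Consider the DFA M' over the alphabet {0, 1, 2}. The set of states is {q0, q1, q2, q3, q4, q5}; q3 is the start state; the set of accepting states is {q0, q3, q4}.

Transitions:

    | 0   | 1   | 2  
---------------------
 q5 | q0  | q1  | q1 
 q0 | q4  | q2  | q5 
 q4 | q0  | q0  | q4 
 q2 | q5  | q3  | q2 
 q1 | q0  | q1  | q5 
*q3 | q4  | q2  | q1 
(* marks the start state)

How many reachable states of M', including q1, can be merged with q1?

Initial partition by acceptance: {q0,q3,q4} | {q1,q2,q5}.
Split {q0,q3,q4} by δ(·,1) → {q0,q3} and {q4}.
Refine {q1,q2,q5} on symbol 0: members go to different blocks, giving {q1,q5} and {q2}.
No further refinement is possible. Final partition (4 blocks): {q0,q3} | {q1,q5} | {q4} | {q2}.
The equivalence class containing q1 is {q1,q5}, of size 2.

2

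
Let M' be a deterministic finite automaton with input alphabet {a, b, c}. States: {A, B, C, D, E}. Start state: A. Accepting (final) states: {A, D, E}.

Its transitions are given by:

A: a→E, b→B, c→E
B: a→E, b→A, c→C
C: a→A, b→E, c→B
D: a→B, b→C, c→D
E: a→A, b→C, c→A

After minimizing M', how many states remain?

2

Reachable states from the start: {A,B,C,E}. Unreachable: {D} — drop them.
P0 = {A,E} | {B,C}.
Stable partition: {A,E} | {B,C} — 2 equivalence classes.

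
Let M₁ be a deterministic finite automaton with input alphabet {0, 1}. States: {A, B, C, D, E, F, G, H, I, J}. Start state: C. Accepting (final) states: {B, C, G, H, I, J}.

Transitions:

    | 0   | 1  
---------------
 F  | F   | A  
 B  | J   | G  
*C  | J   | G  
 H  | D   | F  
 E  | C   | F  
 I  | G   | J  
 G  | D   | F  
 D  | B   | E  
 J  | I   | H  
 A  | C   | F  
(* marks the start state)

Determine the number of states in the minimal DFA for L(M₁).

7

Initial partition by acceptance: {B,C,G,H,I,J} | {A,D,E,F}.
Refine {B,C,G,H,I,J} on symbol 0: members go to different blocks, giving {B,C,I,J} and {G,H}.
Refine {B,C,I,J} on symbol 0: members go to different blocks, giving {B,C,J} and {I}.
Refine {B,C,J} on symbol 0: members go to different blocks, giving {B,C} and {J}.
On input 0, block {A,D,E,F} splits into {A,D,E} and {F}.
On input 1, block {A,D,E} splits into {A,E} and {D}.
No further refinement is possible. Final partition (7 blocks): {B,C} | {A,E} | {G,H} | {I} | {J} | {F} | {D}.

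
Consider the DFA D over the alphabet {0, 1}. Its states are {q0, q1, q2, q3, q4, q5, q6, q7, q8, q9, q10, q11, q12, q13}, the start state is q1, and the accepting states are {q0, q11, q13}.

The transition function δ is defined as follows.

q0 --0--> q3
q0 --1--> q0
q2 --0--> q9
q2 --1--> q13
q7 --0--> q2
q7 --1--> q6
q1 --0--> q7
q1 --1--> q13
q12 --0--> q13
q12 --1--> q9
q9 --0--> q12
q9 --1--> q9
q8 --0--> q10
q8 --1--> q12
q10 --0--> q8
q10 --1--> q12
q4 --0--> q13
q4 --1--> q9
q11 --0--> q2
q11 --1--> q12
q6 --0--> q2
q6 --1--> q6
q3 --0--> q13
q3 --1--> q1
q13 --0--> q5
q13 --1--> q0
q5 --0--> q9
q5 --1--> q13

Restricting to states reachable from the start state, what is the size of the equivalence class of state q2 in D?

2

First remove the unreachable states {q4,q8,q10,q11}; 10 states remain.
Start with accepting vs non-accepting: {q0,q13} | {q1,q2,q3,q5,q6,q7,q9,q12}.
Refine {q1,q2,q3,q5,q6,q7,q9,q12} on symbol 0: members go to different blocks, giving {q1,q2,q5,q6,q7,q9} and {q3,q12}.
Refine {q0,q13} on symbol 0: members go to different blocks, giving {q0} and {q13}.
On input 0, block {q1,q2,q5,q6,q7,q9} splits into {q1,q2,q5,q6,q7} and {q9}.
Split {q1,q2,q5,q6,q7} by δ(·,0) → {q1,q6,q7} and {q2,q5}.
On input 0, block {q1,q6,q7} splits into {q6,q7} and {q1}.
On input 1, block {q3,q12} splits into {q3} and {q12}.
Stable partition: {q0} | {q6,q7} | {q3} | {q13} | {q9} | {q2,q5} | {q1} | {q12} — 8 equivalence classes.
The equivalence class containing q2 is {q2,q5}, of size 2.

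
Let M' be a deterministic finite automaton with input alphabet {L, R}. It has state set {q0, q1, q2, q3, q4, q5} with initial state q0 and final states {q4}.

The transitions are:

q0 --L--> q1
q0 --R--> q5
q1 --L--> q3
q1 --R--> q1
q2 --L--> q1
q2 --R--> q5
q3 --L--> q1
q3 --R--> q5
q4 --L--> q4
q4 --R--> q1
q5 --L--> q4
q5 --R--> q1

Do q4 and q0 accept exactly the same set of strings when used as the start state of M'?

Reachable states from the start: {q0,q1,q3,q4,q5}. Unreachable: {q2} — drop them.
Start with accepting vs non-accepting: {q4} | {q0,q1,q3,q5}.
Split {q0,q1,q3,q5} by δ(·,L) → {q0,q1,q3} and {q5}.
Split {q0,q1,q3} by δ(·,R) → {q0,q3} and {q1}.
No further refinement is possible. Final partition (4 blocks): {q4} | {q0,q3} | {q5} | {q1}.
q4 and q0 end up in different blocks, so they are distinguishable. For instance, the string 'ε' is accepted from only q4.

No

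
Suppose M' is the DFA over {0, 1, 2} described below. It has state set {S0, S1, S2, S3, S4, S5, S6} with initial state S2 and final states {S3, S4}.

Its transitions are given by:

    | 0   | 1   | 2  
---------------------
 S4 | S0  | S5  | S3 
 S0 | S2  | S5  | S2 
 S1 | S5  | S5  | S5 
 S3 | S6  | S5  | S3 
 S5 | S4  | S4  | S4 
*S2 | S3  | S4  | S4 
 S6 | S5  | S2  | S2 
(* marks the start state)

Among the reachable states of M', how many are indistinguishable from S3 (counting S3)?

2

First remove the unreachable states {S1}; 6 states remain.
Start with accepting vs non-accepting: {S3,S4} | {S0,S2,S5,S6}.
Refine {S0,S2,S5,S6} on symbol 0: members go to different blocks, giving {S0,S6} and {S2,S5}.
No further refinement is possible. Final partition (3 blocks): {S3,S4} | {S0,S6} | {S2,S5}.
State S3 belongs to the block {S3,S4}, which has 2 states.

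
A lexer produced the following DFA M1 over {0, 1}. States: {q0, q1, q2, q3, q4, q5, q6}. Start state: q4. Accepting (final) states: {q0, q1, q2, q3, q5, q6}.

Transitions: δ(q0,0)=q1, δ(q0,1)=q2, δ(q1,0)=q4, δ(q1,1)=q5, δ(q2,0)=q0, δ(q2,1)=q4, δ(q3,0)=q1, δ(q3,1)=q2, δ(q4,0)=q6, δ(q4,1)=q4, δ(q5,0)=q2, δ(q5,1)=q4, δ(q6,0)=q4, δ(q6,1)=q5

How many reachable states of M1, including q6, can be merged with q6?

2

First remove the unreachable states {q3}; 6 states remain.
Initial partition by acceptance: {q0,q1,q2,q5,q6} | {q4}.
On input 0, block {q0,q1,q2,q5,q6} splits into {q0,q2,q5} and {q1,q6}.
Split {q0,q2,q5} by δ(·,0) → {q2,q5} and {q0}.
On input 0, block {q2,q5} splits into {q2} and {q5}.
No further refinement is possible. Final partition (5 blocks): {q2} | {q4} | {q1,q6} | {q0} | {q5}.
State q6 belongs to the block {q1,q6}, which has 2 states.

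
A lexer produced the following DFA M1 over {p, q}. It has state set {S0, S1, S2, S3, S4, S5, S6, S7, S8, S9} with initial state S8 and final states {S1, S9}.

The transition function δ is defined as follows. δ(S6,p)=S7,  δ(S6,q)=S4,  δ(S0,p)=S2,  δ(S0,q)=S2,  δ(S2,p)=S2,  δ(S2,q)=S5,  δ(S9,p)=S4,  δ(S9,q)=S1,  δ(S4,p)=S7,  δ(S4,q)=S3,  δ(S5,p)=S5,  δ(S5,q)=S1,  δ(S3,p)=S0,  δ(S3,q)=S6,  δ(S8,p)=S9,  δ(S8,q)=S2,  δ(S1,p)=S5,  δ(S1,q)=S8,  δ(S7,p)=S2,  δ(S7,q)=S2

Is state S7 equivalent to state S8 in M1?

No

Every state is reachable, so we keep all 10.
P0 = {S1,S9} | {S0,S2,S3,S4,S5,S6,S7,S8}.
On input q, block {S1,S9} splits into {S1} and {S9}.
Split {S0,S2,S3,S4,S5,S6,S7,S8} by δ(·,p) → {S0,S2,S3,S4,S5,S6,S7} and {S8}.
Refine {S0,S2,S3,S4,S5,S6,S7} on symbol q: members go to different blocks, giving {S0,S2,S3,S4,S6,S7} and {S5}.
Split {S0,S2,S3,S4,S6,S7} by δ(·,q) → {S0,S3,S4,S6,S7} and {S2}.
Refine {S0,S3,S4,S6,S7} on symbol p: members go to different blocks, giving {S3,S4,S6} and {S0,S7}.
The partition is now stable with 7 blocks: {S1} | {S3,S4,S6} | {S9} | {S8} | {S5} | {S2} | {S0,S7}.
S7 and S8 end up in different blocks, so they are distinguishable. For instance, the string 'p' is accepted from only S8.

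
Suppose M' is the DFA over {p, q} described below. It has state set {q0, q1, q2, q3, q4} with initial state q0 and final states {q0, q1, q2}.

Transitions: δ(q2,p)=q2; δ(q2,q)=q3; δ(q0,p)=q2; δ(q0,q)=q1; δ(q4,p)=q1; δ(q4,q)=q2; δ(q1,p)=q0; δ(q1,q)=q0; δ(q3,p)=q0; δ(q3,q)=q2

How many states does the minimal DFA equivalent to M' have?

4

First remove the unreachable states {q4}; 4 states remain.
Initial partition by acceptance: {q0,q1,q2} | {q3}.
Split {q0,q1,q2} by δ(·,q) → {q0,q1} and {q2}.
Refine {q0,q1} on symbol p: members go to different blocks, giving {q0} and {q1}.
The partition is now stable with 4 blocks: {q0} | {q3} | {q2} | {q1}.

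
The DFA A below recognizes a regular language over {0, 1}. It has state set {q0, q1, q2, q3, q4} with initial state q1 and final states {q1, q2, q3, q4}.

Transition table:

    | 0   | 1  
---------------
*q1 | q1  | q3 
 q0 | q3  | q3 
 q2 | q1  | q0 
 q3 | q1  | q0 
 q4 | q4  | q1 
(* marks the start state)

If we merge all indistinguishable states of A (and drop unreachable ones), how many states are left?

3

First remove the unreachable states {q2,q4}; 3 states remain.
Start with accepting vs non-accepting: {q1,q3} | {q0}.
Split {q1,q3} by δ(·,1) → {q1} and {q3}.
No further refinement is possible. Final partition (3 blocks): {q1} | {q0} | {q3}.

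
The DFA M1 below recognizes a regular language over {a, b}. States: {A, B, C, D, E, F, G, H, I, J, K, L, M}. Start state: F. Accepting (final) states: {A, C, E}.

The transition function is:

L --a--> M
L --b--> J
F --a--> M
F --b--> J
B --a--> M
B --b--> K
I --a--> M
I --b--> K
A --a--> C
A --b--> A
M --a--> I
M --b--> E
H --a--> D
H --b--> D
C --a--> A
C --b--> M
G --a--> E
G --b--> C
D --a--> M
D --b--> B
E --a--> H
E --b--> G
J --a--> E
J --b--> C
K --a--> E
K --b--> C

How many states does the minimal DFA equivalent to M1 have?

First remove the unreachable states {L}; 12 states remain.
Start with accepting vs non-accepting: {A,C,E} | {B,D,F,G,H,I,J,K,M}.
Split {A,C,E} by δ(·,a) → {A,C} and {E}.
On input b, block {A,C} splits into {A} and {C}.
Refine {B,D,F,G,H,I,J,K,M} on symbol a: members go to different blocks, giving {B,D,F,H,I,M} and {G,J,K}.
Split {B,D,F,H,I,M} by δ(·,b) → {B,F,I} and {D,H} and {M}.
On input a, block {D,H} splits into {D} and {H}.
Stable partition: {A} | {B,F,I} | {E} | {C} | {G,J,K} | {D} | {M} | {H} — 8 equivalence classes.

8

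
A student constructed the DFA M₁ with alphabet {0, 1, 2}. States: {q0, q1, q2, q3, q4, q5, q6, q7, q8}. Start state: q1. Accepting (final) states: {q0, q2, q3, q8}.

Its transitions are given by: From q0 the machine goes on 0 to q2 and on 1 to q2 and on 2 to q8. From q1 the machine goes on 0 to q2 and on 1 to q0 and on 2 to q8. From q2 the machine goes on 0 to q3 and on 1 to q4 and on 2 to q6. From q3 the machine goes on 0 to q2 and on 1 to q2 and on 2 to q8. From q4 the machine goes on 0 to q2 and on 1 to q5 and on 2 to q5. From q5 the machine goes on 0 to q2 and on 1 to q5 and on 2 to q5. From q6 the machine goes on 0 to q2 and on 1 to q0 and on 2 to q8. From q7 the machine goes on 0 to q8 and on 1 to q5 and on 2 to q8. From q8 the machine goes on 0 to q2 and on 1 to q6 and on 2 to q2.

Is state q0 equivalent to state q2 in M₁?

No

States {q7} cannot be reached from the start state, so discard them.
P0 = {q0,q2,q3,q8} | {q1,q4,q5,q6}.
Split {q0,q2,q3,q8} by δ(·,1) → {q0,q3} and {q2,q8}.
Split {q1,q4,q5,q6} by δ(·,1) → {q1,q6} and {q4,q5}.
Split {q2,q8} by δ(·,0) → {q2} and {q8}.
The partition is now stable with 5 blocks: {q0,q3} | {q1,q6} | {q2} | {q4,q5} | {q8}.
q0 and q2 end up in different blocks, so they are distinguishable. For instance, the string '1' is accepted from only q0.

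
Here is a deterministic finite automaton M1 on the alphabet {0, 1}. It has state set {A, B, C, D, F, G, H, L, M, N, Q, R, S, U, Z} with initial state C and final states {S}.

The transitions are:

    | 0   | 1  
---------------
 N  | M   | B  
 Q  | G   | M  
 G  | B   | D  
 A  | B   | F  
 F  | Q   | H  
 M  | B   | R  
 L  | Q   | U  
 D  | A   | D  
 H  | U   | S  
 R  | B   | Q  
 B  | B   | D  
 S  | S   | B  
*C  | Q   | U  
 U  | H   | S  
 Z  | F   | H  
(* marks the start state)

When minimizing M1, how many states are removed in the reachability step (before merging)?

BFS from C reaches {A, B, C, D, F, G, H, M, Q, R, S, U}; the 3 state(s) L, N, Z are never visited.

3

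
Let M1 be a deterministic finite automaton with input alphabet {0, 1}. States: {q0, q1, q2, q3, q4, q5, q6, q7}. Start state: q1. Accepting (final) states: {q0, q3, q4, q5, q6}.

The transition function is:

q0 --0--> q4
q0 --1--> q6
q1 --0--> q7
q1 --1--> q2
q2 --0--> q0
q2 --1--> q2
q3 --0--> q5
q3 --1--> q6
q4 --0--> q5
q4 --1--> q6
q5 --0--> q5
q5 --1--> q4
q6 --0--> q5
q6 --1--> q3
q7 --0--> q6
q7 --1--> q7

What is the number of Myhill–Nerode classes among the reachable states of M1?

3

Every state is reachable, so we keep all 8.
Initial partition by acceptance: {q0,q3,q4,q5,q6} | {q1,q2,q7}.
On input 0, block {q1,q2,q7} splits into {q2,q7} and {q1}.
No further refinement is possible. Final partition (3 blocks): {q0,q3,q4,q5,q6} | {q2,q7} | {q1}.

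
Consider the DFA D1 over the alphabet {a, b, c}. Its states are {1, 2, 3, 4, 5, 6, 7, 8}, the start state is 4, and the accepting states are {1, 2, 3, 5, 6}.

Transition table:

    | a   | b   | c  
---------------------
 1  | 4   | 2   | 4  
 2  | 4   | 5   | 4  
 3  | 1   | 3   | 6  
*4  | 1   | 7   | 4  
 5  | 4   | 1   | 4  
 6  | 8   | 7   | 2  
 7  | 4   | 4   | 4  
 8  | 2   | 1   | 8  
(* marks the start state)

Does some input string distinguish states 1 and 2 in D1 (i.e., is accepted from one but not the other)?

No

States {3,6,8} cannot be reached from the start state, so discard them.
Initial partition by acceptance: {1,2,5} | {4,7}.
Refine {4,7} on symbol a: members go to different blocks, giving {4} and {7}.
Stable partition: {1,2,5} | {4} | {7} — 3 equivalence classes.
1 and 2 lie in the same block of the stable partition, so they are equivalent — no string distinguishes them.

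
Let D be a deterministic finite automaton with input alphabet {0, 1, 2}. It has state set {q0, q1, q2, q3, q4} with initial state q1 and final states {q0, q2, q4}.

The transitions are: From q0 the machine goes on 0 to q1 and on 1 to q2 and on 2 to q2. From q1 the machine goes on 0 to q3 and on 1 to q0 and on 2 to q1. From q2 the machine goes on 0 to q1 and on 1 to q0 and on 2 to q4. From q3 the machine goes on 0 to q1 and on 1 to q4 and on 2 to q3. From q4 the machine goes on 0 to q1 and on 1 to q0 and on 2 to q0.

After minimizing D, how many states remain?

2

Every state is reachable, so we keep all 5.
P0 = {q0,q2,q4} | {q1,q3}.
Stable partition: {q0,q2,q4} | {q1,q3} — 2 equivalence classes.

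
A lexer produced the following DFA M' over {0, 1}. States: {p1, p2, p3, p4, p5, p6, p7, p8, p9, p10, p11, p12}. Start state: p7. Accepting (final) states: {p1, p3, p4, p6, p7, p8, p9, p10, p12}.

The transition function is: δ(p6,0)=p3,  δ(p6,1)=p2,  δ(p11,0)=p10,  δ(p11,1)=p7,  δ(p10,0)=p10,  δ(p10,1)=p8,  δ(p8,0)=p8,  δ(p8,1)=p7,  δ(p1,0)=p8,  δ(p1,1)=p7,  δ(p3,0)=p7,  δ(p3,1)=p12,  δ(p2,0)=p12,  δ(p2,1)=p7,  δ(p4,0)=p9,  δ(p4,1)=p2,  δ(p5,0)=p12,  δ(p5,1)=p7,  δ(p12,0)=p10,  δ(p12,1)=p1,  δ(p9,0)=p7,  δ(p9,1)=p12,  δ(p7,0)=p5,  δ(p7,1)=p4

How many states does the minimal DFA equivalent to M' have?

6

First remove the unreachable states {p3,p6,p11}; 9 states remain.
P0 = {p1,p4,p7,p8,p9,p10,p12} | {p2,p5}.
Split {p1,p4,p7,p8,p9,p10,p12} by δ(·,0) → {p1,p4,p8,p9,p10,p12} and {p7}.
On input 0, block {p1,p4,p8,p9,p10,p12} splits into {p1,p4,p8,p10,p12} and {p9}.
Refine {p1,p4,p8,p10,p12} on symbol 0: members go to different blocks, giving {p1,p8,p10,p12} and {p4}.
On input 1, block {p1,p8,p10,p12} splits into {p1,p8} and {p10,p12}.
No further refinement is possible. Final partition (6 blocks): {p1,p8} | {p2,p5} | {p7} | {p9} | {p4} | {p10,p12}.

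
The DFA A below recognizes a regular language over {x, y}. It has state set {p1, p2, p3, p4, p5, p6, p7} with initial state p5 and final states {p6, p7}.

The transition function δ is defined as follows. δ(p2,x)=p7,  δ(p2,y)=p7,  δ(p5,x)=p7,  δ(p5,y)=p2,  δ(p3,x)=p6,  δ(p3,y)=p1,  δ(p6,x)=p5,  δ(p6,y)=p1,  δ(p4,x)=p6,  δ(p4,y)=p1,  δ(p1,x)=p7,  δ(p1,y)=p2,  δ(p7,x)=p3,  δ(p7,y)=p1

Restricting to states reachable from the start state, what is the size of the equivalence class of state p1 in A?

Reachable states from the start: {p1,p2,p3,p5,p6,p7}. Unreachable: {p4} — drop them.
P0 = {p6,p7} | {p1,p2,p3,p5}.
On input y, block {p1,p2,p3,p5} splits into {p1,p3,p5} and {p2}.
On input y, block {p1,p3,p5} splits into {p1,p5} and {p3}.
On input x, block {p6,p7} splits into {p6} and {p7}.
The partition is now stable with 5 blocks: {p6} | {p1,p5} | {p2} | {p3} | {p7}.
State p1 belongs to the block {p1,p5}, which has 2 states.

2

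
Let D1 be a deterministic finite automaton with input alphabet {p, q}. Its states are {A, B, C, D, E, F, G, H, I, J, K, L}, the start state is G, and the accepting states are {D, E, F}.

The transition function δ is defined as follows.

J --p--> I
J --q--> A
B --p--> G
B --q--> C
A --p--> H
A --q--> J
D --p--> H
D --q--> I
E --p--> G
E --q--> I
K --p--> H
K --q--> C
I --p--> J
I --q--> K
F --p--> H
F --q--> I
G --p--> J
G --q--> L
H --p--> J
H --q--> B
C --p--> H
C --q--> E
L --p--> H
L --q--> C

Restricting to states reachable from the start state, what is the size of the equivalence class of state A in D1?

First remove the unreachable states {D,F}; 10 states remain.
P0 = {E} | {A,B,C,G,H,I,J,K,L}.
On input q, block {A,B,C,G,H,I,J,K,L} splits into {A,B,G,H,I,J,K,L} and {C}.
On input q, block {A,B,G,H,I,J,K,L} splits into {A,G,H,I,J} and {B,K,L}.
On input q, block {A,G,H,I,J} splits into {G,H,I} and {A,J}.
Stable partition: {E} | {G,H,I} | {C} | {B,K,L} | {A,J} — 5 equivalence classes.
The equivalence class containing A is {A,J}, of size 2.

2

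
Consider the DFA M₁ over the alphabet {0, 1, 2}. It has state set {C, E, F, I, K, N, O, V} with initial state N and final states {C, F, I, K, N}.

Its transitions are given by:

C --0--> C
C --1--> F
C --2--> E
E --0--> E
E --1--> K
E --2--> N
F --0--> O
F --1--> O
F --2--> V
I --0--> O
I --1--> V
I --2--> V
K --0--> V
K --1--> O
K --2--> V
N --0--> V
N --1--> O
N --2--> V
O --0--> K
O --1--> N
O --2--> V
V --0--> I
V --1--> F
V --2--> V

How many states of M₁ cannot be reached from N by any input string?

No path from N leads to C, E; the other 6 states are all reachable.

2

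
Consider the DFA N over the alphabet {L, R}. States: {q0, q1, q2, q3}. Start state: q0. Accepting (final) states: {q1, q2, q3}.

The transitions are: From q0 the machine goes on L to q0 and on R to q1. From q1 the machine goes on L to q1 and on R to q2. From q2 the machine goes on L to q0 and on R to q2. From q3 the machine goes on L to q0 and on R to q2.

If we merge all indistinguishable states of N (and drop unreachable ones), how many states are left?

3

Reachable states from the start: {q0,q1,q2}. Unreachable: {q3} — drop them.
Initial partition by acceptance: {q1,q2} | {q0}.
Split {q1,q2} by δ(·,L) → {q1} and {q2}.
The partition is now stable with 3 blocks: {q1} | {q0} | {q2}.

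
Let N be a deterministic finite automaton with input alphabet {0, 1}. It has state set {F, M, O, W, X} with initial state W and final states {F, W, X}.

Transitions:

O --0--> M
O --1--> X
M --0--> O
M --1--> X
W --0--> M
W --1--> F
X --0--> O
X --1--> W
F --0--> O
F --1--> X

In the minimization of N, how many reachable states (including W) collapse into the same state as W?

3

All states are reachable from the start state.
P0 = {F,W,X} | {M,O}.
Stable partition: {F,W,X} | {M,O} — 2 equivalence classes.
The equivalence class containing W is {F,W,X}, of size 3.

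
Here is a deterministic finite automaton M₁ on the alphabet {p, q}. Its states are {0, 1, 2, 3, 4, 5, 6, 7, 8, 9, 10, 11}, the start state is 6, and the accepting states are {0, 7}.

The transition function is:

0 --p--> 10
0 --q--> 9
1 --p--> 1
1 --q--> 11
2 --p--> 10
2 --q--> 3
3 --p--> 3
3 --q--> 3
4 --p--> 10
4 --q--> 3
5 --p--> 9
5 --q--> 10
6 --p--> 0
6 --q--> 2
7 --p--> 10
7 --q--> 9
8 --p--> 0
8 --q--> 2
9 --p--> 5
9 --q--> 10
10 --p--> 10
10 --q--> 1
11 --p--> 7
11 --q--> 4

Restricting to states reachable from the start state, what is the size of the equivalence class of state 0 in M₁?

2

First remove the unreachable states {8}; 11 states remain.
Start with accepting vs non-accepting: {0,7} | {1,2,3,4,5,6,9,10,11}.
Split {1,2,3,4,5,6,9,10,11} by δ(·,p) → {1,2,3,4,5,9,10} and {6,11}.
On input q, block {1,2,3,4,5,9,10} splits into {2,3,4,5,9,10} and {1}.
Split {2,3,4,5,9,10} by δ(·,q) → {2,3,4,5,9} and {10}.
Split {2,3,4,5,9} by δ(·,p) → {3,5,9} and {2,4}.
Split {3,5,9} by δ(·,q) → {5,9} and {3}.
The partition is now stable with 7 blocks: {0,7} | {5,9} | {6,11} | {1} | {10} | {2,4} | {3}.
State 0 belongs to the block {0,7}, which has 2 states.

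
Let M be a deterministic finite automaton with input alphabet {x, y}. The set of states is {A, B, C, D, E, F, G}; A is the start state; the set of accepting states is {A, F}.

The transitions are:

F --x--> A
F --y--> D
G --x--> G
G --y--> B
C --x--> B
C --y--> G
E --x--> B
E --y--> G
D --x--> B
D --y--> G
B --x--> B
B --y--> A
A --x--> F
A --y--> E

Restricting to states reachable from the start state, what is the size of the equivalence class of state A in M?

States {C} cannot be reached from the start state, so discard them.
Start with accepting vs non-accepting: {A,F} | {B,D,E,G}.
On input y, block {B,D,E,G} splits into {D,E,G} and {B}.
Split {D,E,G} by δ(·,x) → {D,E} and {G}.
The partition is now stable with 4 blocks: {A,F} | {D,E} | {B} | {G}.
State A belongs to the block {A,F}, which has 2 states.

2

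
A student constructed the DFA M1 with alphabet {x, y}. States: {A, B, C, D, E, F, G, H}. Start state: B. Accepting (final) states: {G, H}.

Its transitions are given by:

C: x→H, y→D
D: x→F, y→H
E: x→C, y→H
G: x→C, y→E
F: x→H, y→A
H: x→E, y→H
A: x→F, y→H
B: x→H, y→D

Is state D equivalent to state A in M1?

Yes

First remove the unreachable states {G}; 7 states remain.
Start with accepting vs non-accepting: {H} | {A,B,C,D,E,F}.
Split {A,B,C,D,E,F} by δ(·,x) → {A,D,E} and {B,C,F}.
No further refinement is possible. Final partition (3 blocks): {H} | {A,D,E} | {B,C,F}.
D and A lie in the same block of the stable partition, so they are equivalent — no string distinguishes them.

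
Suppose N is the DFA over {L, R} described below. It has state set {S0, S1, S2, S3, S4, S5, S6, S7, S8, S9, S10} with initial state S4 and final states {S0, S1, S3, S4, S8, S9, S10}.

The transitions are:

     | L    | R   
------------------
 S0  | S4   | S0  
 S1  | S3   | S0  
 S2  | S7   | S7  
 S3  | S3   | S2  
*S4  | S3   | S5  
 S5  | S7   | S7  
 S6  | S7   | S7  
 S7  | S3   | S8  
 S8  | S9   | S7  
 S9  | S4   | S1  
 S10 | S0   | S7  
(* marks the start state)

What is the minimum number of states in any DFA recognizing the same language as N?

5

First remove the unreachable states {S6,S10}; 9 states remain.
Initial partition by acceptance: {S0,S1,S3,S4,S8,S9} | {S2,S5,S7}.
On input R, block {S0,S1,S3,S4,S8,S9} splits into {S0,S1,S9} and {S3,S4,S8}.
Split {S2,S5,S7} by δ(·,L) → {S2,S5} and {S7}.
Refine {S3,S4,S8} on symbol L: members go to different blocks, giving {S3,S4} and {S8}.
No further refinement is possible. Final partition (5 blocks): {S0,S1,S9} | {S2,S5} | {S3,S4} | {S7} | {S8}.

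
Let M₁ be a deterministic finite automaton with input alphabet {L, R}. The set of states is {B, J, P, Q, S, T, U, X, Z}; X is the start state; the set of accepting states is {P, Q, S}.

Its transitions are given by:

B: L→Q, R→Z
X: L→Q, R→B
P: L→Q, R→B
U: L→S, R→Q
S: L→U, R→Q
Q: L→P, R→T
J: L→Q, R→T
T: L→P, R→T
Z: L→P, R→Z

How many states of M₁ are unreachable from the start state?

Starting at X and following transitions, the reachable set is {B, P, Q, T, X, Z}. That leaves J, S, U unreachable — 3 in total.

3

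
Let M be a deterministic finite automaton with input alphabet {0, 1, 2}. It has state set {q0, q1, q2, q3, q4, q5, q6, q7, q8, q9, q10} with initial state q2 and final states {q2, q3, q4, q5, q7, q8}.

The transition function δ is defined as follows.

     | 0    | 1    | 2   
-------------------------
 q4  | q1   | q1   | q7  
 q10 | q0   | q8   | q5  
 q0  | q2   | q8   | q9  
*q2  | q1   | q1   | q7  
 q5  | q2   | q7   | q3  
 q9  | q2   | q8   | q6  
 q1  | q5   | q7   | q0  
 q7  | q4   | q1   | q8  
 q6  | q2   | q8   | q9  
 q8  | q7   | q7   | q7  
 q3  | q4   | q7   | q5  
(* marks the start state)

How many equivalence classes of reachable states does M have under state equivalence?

Reachable states from the start: {q0,q1,q2,q3,q4,q5,q6,q7,q8,q9}. Unreachable: {q10} — drop them.
P0 = {q2,q3,q4,q5,q7,q8} | {q0,q1,q6,q9}.
Refine {q2,q3,q4,q5,q7,q8} on symbol 0: members go to different blocks, giving {q3,q5,q7,q8} and {q2,q4}.
Split {q3,q5,q7,q8} by δ(·,0) → {q3,q5,q7} and {q8}.
Refine {q3,q5,q7} on symbol 1: members go to different blocks, giving {q3,q5} and {q7}.
Refine {q0,q1,q6,q9} on symbol 0: members go to different blocks, giving {q0,q6,q9} and {q1}.
The partition is now stable with 6 blocks: {q3,q5} | {q0,q6,q9} | {q2,q4} | {q8} | {q7} | {q1}.

6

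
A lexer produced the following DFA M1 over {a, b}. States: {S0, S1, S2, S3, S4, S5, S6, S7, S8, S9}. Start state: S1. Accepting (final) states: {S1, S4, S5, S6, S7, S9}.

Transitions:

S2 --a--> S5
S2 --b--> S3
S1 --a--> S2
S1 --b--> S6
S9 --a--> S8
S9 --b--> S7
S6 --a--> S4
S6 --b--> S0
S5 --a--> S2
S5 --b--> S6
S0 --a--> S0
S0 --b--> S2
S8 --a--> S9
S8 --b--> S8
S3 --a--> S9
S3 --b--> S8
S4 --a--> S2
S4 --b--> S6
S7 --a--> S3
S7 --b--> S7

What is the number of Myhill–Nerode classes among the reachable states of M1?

All states are reachable from the start state.
Initial partition by acceptance: {S1,S4,S5,S6,S7,S9} | {S0,S2,S3,S8}.
Refine {S1,S4,S5,S6,S7,S9} on symbol a: members go to different blocks, giving {S1,S4,S5,S7,S9} and {S6}.
Split {S1,S4,S5,S7,S9} by δ(·,b) → {S1,S4,S5} and {S7,S9}.
On input a, block {S0,S2,S3,S8} splits into {S3,S8} and {S0} and {S2}.
The partition is now stable with 6 blocks: {S1,S4,S5} | {S3,S8} | {S6} | {S7,S9} | {S0} | {S2}.

6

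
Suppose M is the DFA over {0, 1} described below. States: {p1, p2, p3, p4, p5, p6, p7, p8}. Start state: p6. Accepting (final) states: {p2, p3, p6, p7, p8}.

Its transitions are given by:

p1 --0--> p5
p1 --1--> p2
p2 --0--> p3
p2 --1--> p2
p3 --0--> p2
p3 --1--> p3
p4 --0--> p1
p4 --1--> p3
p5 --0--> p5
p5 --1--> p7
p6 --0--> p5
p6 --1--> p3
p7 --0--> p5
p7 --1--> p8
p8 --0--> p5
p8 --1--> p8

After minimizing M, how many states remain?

4

First remove the unreachable states {p1,p4}; 6 states remain.
P0 = {p2,p3,p6,p7,p8} | {p5}.
On input 0, block {p2,p3,p6,p7,p8} splits into {p6,p7,p8} and {p2,p3}.
Refine {p6,p7,p8} on symbol 1: members go to different blocks, giving {p7,p8} and {p6}.
Stable partition: {p7,p8} | {p5} | {p2,p3} | {p6} — 4 equivalence classes.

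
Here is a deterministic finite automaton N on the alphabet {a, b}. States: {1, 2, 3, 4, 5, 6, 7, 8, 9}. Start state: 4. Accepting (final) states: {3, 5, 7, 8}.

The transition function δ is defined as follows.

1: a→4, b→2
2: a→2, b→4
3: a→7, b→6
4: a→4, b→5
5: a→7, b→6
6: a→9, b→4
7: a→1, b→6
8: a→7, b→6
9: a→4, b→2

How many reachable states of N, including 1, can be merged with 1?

2

States {3,8} cannot be reached from the start state, so discard them.
Start with accepting vs non-accepting: {5,7} | {1,2,4,6,9}.
Refine {5,7} on symbol a: members go to different blocks, giving {5} and {7}.
On input b, block {1,2,4,6,9} splits into {1,2,6,9} and {4}.
On input a, block {1,2,6,9} splits into {1,9} and {2,6}.
Refine {2,6} on symbol a: members go to different blocks, giving {2} and {6}.
No further refinement is possible. Final partition (6 blocks): {5} | {1,9} | {7} | {4} | {2} | {6}.
State 1 belongs to the block {1,9}, which has 2 states.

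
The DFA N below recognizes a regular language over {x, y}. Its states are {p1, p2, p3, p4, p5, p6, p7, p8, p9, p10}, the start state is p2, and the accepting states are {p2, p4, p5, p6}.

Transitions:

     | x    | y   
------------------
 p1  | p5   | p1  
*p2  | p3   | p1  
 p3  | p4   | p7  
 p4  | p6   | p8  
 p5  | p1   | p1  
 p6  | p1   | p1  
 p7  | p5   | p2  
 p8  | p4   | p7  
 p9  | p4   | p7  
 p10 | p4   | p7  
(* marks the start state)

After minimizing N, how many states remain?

6

Reachable states from the start: {p1,p2,p3,p4,p5,p6,p7,p8}. Unreachable: {p9,p10} — drop them.
Initial partition by acceptance: {p2,p4,p5,p6} | {p1,p3,p7,p8}.
Refine {p2,p4,p5,p6} on symbol x: members go to different blocks, giving {p2,p5,p6} and {p4}.
Refine {p1,p3,p7,p8} on symbol x: members go to different blocks, giving {p1,p7} and {p3,p8}.
On input x, block {p2,p5,p6} splits into {p5,p6} and {p2}.
On input y, block {p1,p7} splits into {p1} and {p7}.
The partition is now stable with 6 blocks: {p5,p6} | {p1} | {p4} | {p3,p8} | {p2} | {p7}.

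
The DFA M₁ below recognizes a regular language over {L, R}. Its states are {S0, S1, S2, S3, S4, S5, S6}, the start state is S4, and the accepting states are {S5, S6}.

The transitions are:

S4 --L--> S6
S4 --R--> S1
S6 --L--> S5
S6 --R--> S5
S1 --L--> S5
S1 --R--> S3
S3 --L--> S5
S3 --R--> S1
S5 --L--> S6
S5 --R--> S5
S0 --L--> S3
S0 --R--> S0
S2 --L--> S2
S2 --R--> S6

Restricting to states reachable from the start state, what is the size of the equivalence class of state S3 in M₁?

States {S0,S2} cannot be reached from the start state, so discard them.
Start with accepting vs non-accepting: {S5,S6} | {S1,S3,S4}.
Stable partition: {S5,S6} | {S1,S3,S4} — 2 equivalence classes.
The equivalence class containing S3 is {S1,S3,S4}, of size 3.

3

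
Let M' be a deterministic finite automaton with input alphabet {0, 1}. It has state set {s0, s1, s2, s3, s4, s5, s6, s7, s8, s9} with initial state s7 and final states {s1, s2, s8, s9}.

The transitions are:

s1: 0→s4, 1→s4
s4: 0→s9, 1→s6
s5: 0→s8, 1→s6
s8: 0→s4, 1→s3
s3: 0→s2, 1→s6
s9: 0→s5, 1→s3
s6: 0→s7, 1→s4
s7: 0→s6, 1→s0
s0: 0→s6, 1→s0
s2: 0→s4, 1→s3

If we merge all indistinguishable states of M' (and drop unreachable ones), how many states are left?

4

States {s1} cannot be reached from the start state, so discard them.
Initial partition by acceptance: {s2,s8,s9} | {s0,s3,s4,s5,s6,s7}.
Refine {s0,s3,s4,s5,s6,s7} on symbol 0: members go to different blocks, giving {s0,s6,s7} and {s3,s4,s5}.
Refine {s0,s6,s7} on symbol 1: members go to different blocks, giving {s0,s7} and {s6}.
Stable partition: {s2,s8,s9} | {s0,s7} | {s3,s4,s5} | {s6} — 4 equivalence classes.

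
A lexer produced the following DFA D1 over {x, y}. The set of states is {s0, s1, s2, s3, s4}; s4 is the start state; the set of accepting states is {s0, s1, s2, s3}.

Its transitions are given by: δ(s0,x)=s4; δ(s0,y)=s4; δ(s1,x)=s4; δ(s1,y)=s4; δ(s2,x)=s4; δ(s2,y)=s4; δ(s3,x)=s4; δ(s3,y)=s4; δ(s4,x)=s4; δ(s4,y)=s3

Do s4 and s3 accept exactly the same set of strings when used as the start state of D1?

No

First remove the unreachable states {s0,s1,s2}; 2 states remain.
Initial partition by acceptance: {s3} | {s4}.
The partition is now stable with 2 blocks: {s3} | {s4}.
s4 and s3 end up in different blocks, so they are distinguishable. For instance, the string 'ε' is accepted from only s3.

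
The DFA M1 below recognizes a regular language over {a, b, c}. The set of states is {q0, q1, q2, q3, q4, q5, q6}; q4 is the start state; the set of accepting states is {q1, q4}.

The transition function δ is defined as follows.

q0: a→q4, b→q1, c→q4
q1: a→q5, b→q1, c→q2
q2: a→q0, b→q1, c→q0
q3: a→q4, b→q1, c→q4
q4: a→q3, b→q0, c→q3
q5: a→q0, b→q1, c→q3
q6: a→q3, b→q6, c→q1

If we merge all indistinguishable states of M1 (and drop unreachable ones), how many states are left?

4

States {q6} cannot be reached from the start state, so discard them.
Initial partition by acceptance: {q1,q4} | {q0,q2,q3,q5}.
On input b, block {q1,q4} splits into {q1} and {q4}.
Refine {q0,q2,q3,q5} on symbol a: members go to different blocks, giving {q0,q3} and {q2,q5}.
No further refinement is possible. Final partition (4 blocks): {q1} | {q0,q3} | {q4} | {q2,q5}.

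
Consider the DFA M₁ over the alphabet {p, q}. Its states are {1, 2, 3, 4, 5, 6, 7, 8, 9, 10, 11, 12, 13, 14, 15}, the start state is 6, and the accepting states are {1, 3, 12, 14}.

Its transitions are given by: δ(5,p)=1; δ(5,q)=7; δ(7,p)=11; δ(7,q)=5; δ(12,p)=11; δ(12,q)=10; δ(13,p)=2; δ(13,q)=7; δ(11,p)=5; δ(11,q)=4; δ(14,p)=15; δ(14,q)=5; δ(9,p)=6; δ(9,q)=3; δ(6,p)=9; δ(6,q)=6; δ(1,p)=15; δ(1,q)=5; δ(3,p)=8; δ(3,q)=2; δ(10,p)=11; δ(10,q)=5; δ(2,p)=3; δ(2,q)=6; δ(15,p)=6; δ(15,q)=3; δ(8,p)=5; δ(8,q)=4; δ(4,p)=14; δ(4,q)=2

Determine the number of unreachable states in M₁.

No path from 6 leads to 10, 12, 13; the other 12 states are all reachable.

3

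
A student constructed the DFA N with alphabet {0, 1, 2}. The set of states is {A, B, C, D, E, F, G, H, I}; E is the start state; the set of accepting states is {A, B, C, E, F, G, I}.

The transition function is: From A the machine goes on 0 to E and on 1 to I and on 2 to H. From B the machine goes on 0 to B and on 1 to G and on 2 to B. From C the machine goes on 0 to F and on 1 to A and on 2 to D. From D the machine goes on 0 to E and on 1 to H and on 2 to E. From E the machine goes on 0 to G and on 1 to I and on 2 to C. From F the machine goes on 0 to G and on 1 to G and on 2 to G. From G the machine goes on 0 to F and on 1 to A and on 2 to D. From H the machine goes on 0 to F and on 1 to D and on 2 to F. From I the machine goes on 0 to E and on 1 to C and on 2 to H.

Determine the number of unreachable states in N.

BFS from E reaches {A, C, D, E, F, G, H, I}; the 1 state(s) B are never visited.

1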